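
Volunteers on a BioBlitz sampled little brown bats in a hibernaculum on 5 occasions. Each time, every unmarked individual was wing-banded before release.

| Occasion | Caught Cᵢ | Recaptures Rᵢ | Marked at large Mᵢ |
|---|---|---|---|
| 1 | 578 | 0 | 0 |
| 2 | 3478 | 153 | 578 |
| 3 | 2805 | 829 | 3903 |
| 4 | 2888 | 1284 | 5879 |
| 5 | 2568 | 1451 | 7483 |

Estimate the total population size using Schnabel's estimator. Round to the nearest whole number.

N ≈ 13,224

Σ MᵢCᵢ = 0·578 + 578·3478 + 3903·2805 + 5879·2888 + 7483·2568 = 0 + 2010284 + 10947915 + 16978552 + 19216344 = 49153095
Σ Rᵢ = 0 + 153 + 829 + 1284 + 1451 = 3717
N̂ = 49153095 / 3717 ≈ 13223.9 → 13224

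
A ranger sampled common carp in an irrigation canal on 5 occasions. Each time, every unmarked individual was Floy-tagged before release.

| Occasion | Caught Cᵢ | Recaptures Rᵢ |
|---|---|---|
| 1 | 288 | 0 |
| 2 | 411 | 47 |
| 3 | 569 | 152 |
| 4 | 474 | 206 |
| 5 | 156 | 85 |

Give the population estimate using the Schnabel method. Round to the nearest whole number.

N ≈ 2458

Marked at large before each occasion: Mᵢ = Σⱼ<ᵢ (Cⱼ − Rⱼ) → M1=0, M2=288, M3=652, M4=1069, M5=1337
Σ MᵢCᵢ = 0·288 + 288·411 + 652·569 + 1069·474 + 1337·156 = 0 + 118368 + 370988 + 506706 + 208572 = 1204634
Σ Rᵢ = 0 + 47 + 152 + 206 + 85 = 490
N̂ = 1204634 / 490 ≈ 2458.4 → 2458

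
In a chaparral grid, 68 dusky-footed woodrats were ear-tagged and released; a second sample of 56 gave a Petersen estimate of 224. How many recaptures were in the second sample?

From N = M·C/R: R = M·C / N = 68·56 / 224 = 3808 / 224 = 17.

R = 17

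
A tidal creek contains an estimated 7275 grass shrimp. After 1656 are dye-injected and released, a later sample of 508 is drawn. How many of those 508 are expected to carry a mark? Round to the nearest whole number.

The marked fraction of the population is 1656/7275, so in a sample of 508 expect C·(M/N) marked.
E[R] = 1656 × 508 / 7275 = 841248 / 7275 ≈ 115.6 → 116

expected recaptures ≈ 116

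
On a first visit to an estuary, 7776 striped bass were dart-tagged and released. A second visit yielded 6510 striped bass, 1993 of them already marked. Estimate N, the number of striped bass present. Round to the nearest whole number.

N ≈ 25,400

If marked individuals mix randomly, R/C ≈ M/N, giving N ≈ M·C/R.
N = (7776 × 6510) / 1993 = 50621760 / 1993 ≈ 25399.8 → 25400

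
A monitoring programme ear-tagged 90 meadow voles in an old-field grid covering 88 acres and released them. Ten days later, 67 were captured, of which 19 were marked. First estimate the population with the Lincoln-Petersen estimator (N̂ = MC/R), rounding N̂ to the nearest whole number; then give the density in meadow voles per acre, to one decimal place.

N̂ = 90·67/19 = 6030/19 ≈ 317.4 → 317
Density = N̂ / area = 317 / 88 ≈ 3.60 → 3.6 per acre

density ≈ 3.6 meadow voles per acre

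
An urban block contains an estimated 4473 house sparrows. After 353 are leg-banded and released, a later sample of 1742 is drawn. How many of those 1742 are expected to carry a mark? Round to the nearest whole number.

The marked fraction of the population is 353/4473, so in a sample of 1742 expect C·(M/N) marked.
E[R] = 353 × 1742 / 4473 = 614926 / 4473 ≈ 137.48 → 137

expected recaptures ≈ 137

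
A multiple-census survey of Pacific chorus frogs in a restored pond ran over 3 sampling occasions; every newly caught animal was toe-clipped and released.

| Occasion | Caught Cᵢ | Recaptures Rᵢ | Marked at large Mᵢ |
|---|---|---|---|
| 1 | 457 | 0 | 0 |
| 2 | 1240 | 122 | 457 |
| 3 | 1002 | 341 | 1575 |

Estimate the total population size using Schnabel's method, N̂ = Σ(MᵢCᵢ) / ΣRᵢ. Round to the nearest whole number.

Σ MᵢCᵢ = 0·457 + 457·1240 + 1575·1002 = 0 + 566680 + 1578150 = 2144830
Σ Rᵢ = 0 + 122 + 341 = 463
N̂ = 2144830 / 463 ≈ 4632.46 → 4632

N ≈ 4632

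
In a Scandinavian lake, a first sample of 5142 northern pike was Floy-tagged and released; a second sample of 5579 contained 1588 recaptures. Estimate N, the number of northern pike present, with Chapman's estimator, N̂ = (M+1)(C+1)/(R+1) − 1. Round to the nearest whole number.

N ≈ 18,059

N̂ = (5142+1)(5579+1)/(1588+1) − 1 = 5143·5580/1589 − 1
= 28697940/1589 − 1 ≈ 18060.4 − 1 ≈ 18059.4 → 18059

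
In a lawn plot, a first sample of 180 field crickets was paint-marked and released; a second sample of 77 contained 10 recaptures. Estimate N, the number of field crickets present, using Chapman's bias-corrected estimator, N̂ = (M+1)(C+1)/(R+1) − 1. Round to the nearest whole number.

N ≈ 1282

N̂ = (180+1)(77+1)/(10+1) − 1 = 181·78/11 − 1
= 14118/11 − 1 ≈ 1283.45 − 1 ≈ 1282.45 → 1282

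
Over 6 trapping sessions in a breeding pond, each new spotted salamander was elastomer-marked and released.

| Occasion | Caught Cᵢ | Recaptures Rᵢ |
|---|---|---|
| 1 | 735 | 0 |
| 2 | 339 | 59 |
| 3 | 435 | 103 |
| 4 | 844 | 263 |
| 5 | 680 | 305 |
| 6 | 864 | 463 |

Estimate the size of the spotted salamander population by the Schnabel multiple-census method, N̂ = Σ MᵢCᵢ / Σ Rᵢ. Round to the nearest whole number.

Marked at large before each occasion: Mᵢ = Σⱼ<ᵢ (Cⱼ − Rⱼ) → M1=0, M2=735, M3=1015, M4=1347, M5=1928, M6=2303
Σ MᵢCᵢ = 0·735 + 735·339 + 1015·435 + 1347·844 + 1928·680 + 2303·864 = 0 + 249165 + 441525 + 1136868 + 1311040 + 1989792 = 5128390
Σ Rᵢ = 0 + 59 + 103 + 263 + 305 + 463 = 1193
N̂ = 5128390 / 1193 ≈ 4298.7 → 4299

N ≈ 4299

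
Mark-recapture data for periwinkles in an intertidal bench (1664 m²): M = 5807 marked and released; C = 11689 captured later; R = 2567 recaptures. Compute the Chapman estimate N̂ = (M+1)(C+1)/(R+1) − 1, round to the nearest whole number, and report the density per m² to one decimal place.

N̂ = 5808·11690/2568 − 1 = 67895520/2568 − 1 ≈ 26438.1 → 26438
Density = N̂ / area = 26438 / 1664 ≈ 15.89 → 15.9 per m²

density ≈ 15.9 periwinkles per m²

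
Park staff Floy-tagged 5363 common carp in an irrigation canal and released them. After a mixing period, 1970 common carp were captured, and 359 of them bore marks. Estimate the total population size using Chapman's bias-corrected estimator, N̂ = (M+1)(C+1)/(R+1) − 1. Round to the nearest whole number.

N̂ = (5363+1)(1970+1)/(359+1) − 1 = 5364·1971/360 − 1
= 10572444/360 − 1 ≈ 29367.9 − 1 ≈ 29366.9 → 29367

N ≈ 29,367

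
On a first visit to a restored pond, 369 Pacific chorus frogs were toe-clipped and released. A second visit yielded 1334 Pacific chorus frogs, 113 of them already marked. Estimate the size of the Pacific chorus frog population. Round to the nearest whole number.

N ≈ 4356

If marked individuals mix randomly, R/C ≈ M/N, giving N ≈ M·C/R.
N = (369 × 1334) / 113 = 492246 / 113 ≈ 4356.2 → 4356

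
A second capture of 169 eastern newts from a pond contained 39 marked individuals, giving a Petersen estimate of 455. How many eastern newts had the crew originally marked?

M = 105

From N = M·C/R: M = N·R / C = 455·39 / 169 = 17745 / 169 = 105.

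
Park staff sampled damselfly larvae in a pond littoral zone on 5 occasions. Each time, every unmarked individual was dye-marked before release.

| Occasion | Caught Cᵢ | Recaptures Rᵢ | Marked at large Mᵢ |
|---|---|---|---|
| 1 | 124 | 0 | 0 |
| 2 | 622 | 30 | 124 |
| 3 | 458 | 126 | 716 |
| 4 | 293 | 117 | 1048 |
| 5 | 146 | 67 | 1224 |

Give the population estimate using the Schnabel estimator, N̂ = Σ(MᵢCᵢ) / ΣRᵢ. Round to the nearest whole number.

Σ MᵢCᵢ = 0·124 + 124·622 + 716·458 + 1048·293 + 1224·146 = 0 + 77128 + 327928 + 307064 + 178704 = 890824
Σ Rᵢ = 0 + 30 + 126 + 117 + 67 = 340
N̂ = 890824 / 340 ≈ 2620.1 → 2620

N ≈ 2620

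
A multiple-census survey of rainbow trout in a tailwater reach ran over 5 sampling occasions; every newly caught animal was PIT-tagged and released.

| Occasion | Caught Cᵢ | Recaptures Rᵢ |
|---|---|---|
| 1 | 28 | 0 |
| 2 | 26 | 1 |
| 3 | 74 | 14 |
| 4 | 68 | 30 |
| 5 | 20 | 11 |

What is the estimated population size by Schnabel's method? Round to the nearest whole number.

Marked at large before each occasion: Mᵢ = Σⱼ<ᵢ (Cⱼ − Rⱼ) → M1=0, M2=28, M3=53, M4=113, M5=151
Σ MᵢCᵢ = 0·28 + 28·26 + 53·74 + 113·68 + 151·20 = 0 + 728 + 3922 + 7684 + 3020 = 15354
Σ Rᵢ = 0 + 1 + 14 + 30 + 11 = 56
N̂ = 15354 / 56 ≈ 274.2 → 274

N ≈ 274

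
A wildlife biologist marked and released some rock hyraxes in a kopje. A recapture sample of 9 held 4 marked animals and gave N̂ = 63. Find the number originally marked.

From N = M·C/R: M = N·R / C = 63·4 / 9 = 252 / 9 = 28.

M = 28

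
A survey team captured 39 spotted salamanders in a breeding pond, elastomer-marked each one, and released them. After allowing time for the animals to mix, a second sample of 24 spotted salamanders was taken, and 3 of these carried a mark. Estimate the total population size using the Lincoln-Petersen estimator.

N = (39 × 24) / 3 = 936 / 3 = 312

N = 312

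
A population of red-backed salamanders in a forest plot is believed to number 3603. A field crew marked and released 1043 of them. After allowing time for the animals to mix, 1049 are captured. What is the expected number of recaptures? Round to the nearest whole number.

expected recaptures ≈ 304

Expected recaptures E[R] = M·C / N.
E[R] = 1043 × 1049 / 3603 = 1094107 / 3603 ≈ 303.7 → 304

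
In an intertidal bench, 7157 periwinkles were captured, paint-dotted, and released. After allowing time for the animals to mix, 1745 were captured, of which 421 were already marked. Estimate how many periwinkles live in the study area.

N = (7157 × 1745) / 421 = 12488965 / 421 = 29665

N = 29,665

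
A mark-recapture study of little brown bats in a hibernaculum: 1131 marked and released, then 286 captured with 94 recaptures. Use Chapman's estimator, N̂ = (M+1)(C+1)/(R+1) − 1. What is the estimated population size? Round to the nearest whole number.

N ≈ 3419

N̂ = (1131+1)(286+1)/(94+1) − 1 = 1132·287/95 − 1
= 324884/95 − 1 ≈ 3419.8 − 1 ≈ 3418.8 → 3419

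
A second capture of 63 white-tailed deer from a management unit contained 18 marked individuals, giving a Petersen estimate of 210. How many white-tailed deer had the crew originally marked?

M = 60

From N = M·C/R: M = N·R / C = 210·18 / 63 = 3780 / 63 = 60.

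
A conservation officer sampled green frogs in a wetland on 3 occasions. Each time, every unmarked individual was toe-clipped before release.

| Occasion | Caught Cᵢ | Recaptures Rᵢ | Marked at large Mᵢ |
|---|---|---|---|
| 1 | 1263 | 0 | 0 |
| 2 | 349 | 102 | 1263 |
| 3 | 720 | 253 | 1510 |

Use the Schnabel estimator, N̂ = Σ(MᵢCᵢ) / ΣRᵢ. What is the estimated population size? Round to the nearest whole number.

N ≈ 4304

Σ MᵢCᵢ = 0·1263 + 1263·349 + 1510·720 = 0 + 440787 + 1087200 = 1527987
Σ Rᵢ = 0 + 102 + 253 = 355
N̂ = 1527987 / 355 ≈ 4304.2 → 4304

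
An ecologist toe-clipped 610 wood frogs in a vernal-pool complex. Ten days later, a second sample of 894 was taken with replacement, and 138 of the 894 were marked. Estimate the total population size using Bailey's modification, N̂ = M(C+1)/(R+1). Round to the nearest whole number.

N̂ = 610·(894+1)/(138+1) = 610·895/139 = 545950/139 ≈ 3927.7 → 3928

N ≈ 3928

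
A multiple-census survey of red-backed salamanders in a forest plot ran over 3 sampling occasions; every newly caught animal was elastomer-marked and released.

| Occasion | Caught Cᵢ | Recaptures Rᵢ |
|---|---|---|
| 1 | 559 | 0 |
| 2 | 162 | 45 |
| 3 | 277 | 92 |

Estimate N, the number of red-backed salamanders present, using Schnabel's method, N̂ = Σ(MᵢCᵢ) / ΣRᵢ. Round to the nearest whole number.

N ≈ 2028

Marked at large before each occasion: Mᵢ = Σⱼ<ᵢ (Cⱼ − Rⱼ) → M1=0, M2=559, M3=676
Σ MᵢCᵢ = 0·559 + 559·162 + 676·277 = 0 + 90558 + 187252 = 277810
Σ Rᵢ = 0 + 45 + 92 = 137
N̂ = 277810 / 137 ≈ 2027.8 → 2028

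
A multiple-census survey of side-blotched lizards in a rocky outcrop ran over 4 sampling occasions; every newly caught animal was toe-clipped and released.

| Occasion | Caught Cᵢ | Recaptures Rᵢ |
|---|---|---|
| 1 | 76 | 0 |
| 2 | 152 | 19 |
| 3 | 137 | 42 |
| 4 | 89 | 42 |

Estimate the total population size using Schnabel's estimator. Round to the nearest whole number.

Marked at large before each occasion: Mᵢ = Σⱼ<ᵢ (Cⱼ − Rⱼ) → M1=0, M2=76, M3=209, M4=304
Σ MᵢCᵢ = 0·76 + 76·152 + 209·137 + 304·89 = 0 + 11552 + 28633 + 27056 = 67241
Σ Rᵢ = 0 + 19 + 42 + 42 = 103
N̂ = 67241 / 103 ≈ 652.8 → 653

N ≈ 653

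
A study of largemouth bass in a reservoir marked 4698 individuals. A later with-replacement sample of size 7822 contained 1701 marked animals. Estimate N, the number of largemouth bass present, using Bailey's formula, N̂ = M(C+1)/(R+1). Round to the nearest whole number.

N̂ = 4698·(7822+1)/(1701+1) = 4698·7823/1702 = 36752454/1702 ≈ 21593.7 → 21594

N ≈ 21,594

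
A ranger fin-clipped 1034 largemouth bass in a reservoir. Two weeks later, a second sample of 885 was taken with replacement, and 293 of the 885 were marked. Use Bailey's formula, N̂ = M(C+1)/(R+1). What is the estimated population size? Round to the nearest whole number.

N ≈ 3116

N̂ = 1034·(885+1)/(293+1) = 1034·886/294 = 916124/294 ≈ 3116.1 → 3116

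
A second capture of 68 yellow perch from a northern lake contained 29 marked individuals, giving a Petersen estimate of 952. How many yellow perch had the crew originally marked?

M = 406

From N = M·C/R: M = N·R / C = 952·29 / 68 = 27608 / 68 = 406.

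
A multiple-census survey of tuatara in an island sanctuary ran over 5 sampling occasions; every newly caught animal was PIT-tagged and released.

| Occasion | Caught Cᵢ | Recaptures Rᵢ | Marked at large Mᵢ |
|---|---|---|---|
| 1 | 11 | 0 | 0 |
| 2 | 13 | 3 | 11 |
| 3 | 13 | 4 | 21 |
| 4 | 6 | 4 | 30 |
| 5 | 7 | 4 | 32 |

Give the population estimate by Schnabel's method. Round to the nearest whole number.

Σ MᵢCᵢ = 0·11 + 11·13 + 21·13 + 30·6 + 32·7 = 0 + 143 + 273 + 180 + 224 = 820
Σ Rᵢ = 0 + 3 + 4 + 4 + 4 = 15
N̂ = 820 / 15 ≈ 54.7 → 55

N ≈ 55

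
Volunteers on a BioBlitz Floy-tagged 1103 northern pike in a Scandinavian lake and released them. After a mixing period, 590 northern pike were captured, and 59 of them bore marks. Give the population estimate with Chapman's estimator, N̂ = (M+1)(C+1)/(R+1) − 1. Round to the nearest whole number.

N̂ = (1103+1)(590+1)/(59+1) − 1 = 1104·591/60 − 1
= 652464/60 − 1 ≈ 10874.4 − 1 ≈ 10873.4 → 10873

N ≈ 10,873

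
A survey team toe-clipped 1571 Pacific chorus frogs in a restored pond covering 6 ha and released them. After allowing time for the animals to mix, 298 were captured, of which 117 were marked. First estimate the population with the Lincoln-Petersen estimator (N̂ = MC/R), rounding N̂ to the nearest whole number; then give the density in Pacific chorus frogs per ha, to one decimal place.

N̂ = 1571·298/117 = 468158/117 ≈ 4001.4 → 4001
Density = N̂ / area = 4001 / 6 ≈ 666.83 → 666.8 per ha

density ≈ 666.8 Pacific chorus frogs per ha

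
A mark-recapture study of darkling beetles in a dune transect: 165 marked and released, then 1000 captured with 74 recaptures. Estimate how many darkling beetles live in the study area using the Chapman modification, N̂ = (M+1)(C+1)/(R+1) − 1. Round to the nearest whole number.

N̂ = (165+1)(1000+1)/(74+1) − 1 = 166·1001/75 − 1
= 166166/75 − 1 ≈ 2215.5 − 1 ≈ 2214.5 → 2215

N ≈ 2215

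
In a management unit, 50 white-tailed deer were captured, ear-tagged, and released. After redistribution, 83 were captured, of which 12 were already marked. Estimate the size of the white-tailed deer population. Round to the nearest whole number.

N ≈ 346

The marked fraction in the recapture sample should equal the marked fraction in the population: 12/83 = 50/N.
N = (50 × 83) / 12 = 4150 / 12 ≈ 345.8 → 346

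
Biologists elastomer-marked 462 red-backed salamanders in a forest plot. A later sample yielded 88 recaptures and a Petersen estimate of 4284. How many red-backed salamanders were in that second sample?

C = 816

From N = M·C/R: C = N·R / M = 4284·88 / 462 = 376992 / 462 = 816.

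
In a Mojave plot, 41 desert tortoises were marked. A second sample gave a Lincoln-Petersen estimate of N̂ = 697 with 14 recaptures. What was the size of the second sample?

C = 238

From N = M·C/R: C = N·R / M = 697·14 / 41 = 9758 / 41 = 238.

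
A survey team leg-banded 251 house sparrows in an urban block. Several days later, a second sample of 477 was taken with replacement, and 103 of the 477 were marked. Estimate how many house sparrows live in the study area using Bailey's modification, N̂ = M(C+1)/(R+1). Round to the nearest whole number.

N ≈ 1154

N̂ = 251·(477+1)/(103+1) = 251·478/104 = 119978/104 ≈ 1153.6 → 1154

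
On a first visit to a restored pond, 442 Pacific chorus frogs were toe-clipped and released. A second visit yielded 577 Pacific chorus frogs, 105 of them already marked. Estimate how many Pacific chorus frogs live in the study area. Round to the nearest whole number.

N ≈ 2429

N = (442 × 577) / 105 = 255034 / 105 ≈ 2428.9 → 2429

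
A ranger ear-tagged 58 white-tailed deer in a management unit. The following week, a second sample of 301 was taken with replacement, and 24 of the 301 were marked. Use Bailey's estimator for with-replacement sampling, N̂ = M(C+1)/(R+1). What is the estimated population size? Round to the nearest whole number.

N̂ = 58·(301+1)/(24+1) = 58·302/25 = 17516/25 ≈ 700.6 → 701

N ≈ 701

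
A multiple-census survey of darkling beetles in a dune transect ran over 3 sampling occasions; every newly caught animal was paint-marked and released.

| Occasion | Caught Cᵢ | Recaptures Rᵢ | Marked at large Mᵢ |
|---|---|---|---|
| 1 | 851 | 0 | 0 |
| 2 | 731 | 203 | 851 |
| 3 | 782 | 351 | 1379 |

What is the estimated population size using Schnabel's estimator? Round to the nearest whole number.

N ≈ 3069

Σ MᵢCᵢ = 0·851 + 851·731 + 1379·782 = 0 + 622081 + 1078378 = 1700459
Σ Rᵢ = 0 + 203 + 351 = 554
N̂ = 1700459 / 554 ≈ 3069.4 → 3069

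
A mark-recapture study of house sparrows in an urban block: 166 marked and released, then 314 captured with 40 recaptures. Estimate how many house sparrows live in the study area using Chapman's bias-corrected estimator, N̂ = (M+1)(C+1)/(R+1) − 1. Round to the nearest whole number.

N̂ = (166+1)(314+1)/(40+1) − 1 = 167·315/41 − 1
= 52605/41 − 1 ≈ 1283.0 − 1 ≈ 1282.0 → 1282

N ≈ 1282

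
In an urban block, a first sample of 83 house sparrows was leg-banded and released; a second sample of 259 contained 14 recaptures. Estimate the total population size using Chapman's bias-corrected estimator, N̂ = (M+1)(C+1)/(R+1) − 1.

N = 1455

N̂ = (83+1)(259+1)/(14+1) − 1 = 84·260/15 − 1
= 21840/15 − 1 = 1456 − 1 = 1455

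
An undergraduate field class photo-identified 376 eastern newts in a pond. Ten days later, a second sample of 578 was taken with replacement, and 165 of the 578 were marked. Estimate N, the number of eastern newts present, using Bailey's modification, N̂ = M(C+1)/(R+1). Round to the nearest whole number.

N̂ = 376·(578+1)/(165+1) = 376·579/166 = 217704/166 ≈ 1311.47 → 1311

N ≈ 1311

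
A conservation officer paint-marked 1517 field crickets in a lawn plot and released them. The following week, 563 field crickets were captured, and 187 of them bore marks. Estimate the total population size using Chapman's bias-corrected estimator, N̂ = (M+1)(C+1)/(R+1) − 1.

N̂ = (1517+1)(563+1)/(187+1) − 1 = 1518·564/188 − 1
= 856152/188 − 1 = 4554 − 1 = 4553

N = 4553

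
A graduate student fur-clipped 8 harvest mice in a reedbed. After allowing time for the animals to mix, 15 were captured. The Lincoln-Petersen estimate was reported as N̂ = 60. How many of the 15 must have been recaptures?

From N = M·C/R: R = M·C / N = 8·15 / 60 = 120 / 60 = 2.

R = 2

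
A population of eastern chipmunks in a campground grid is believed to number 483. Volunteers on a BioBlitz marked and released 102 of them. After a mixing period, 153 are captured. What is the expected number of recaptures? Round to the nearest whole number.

Expected recaptures E[R] = M·C / N.
E[R] = 102 × 153 / 483 = 15606 / 483 ≈ 32.3 → 32

expected recaptures ≈ 32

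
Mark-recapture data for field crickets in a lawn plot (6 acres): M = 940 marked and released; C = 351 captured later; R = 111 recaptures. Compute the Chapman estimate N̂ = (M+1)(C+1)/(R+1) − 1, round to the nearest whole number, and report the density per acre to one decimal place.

N̂ = 941·352/112 − 1 = 331232/112 − 1 ≈ 2956.4 → 2956
Density = N̂ / area = 2956 / 6 ≈ 492.67 → 492.7 per acre

density ≈ 492.7 field crickets per acre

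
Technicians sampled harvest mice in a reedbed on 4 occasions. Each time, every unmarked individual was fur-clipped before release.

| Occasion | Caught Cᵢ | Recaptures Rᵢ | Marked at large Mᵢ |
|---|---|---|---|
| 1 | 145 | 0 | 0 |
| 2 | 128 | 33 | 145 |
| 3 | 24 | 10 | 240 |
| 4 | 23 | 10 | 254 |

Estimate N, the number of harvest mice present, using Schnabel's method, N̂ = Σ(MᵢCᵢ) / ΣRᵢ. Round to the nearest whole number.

Σ MᵢCᵢ = 0·145 + 145·128 + 240·24 + 254·23 = 0 + 18560 + 5760 + 5842 = 30162
Σ Rᵢ = 0 + 33 + 10 + 10 = 53
N̂ = 30162 / 53 ≈ 569.1 → 569

N ≈ 569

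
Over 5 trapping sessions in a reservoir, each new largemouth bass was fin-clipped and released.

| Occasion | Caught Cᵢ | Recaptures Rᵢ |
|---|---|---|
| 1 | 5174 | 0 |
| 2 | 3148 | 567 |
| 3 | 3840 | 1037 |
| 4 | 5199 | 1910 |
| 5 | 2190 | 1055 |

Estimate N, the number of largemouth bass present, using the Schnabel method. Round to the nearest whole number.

N ≈ 28,733

Marked at large before each occasion: Mᵢ = Σⱼ<ᵢ (Cⱼ − Rⱼ) → M1=0, M2=5174, M3=7755, M4=10558, M5=13847
Σ MᵢCᵢ = 0·5174 + 5174·3148 + 7755·3840 + 10558·5199 + 13847·2190 = 0 + 16287752 + 29779200 + 54891042 + 30324930 = 131282924
Σ Rᵢ = 0 + 567 + 1037 + 1910 + 1055 = 4569
N̂ = 131282924 / 4569 ≈ 28733.4 → 28733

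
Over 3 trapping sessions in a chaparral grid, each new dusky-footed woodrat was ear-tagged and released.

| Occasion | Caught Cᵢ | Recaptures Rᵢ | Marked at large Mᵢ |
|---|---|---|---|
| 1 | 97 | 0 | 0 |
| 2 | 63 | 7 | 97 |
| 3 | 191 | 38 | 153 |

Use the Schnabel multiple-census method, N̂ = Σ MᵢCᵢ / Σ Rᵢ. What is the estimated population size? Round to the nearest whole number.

N ≈ 785

Σ MᵢCᵢ = 0·97 + 97·63 + 153·191 = 0 + 6111 + 29223 = 35334
Σ Rᵢ = 0 + 7 + 38 = 45
N̂ = 35334 / 45 ≈ 785.2 → 785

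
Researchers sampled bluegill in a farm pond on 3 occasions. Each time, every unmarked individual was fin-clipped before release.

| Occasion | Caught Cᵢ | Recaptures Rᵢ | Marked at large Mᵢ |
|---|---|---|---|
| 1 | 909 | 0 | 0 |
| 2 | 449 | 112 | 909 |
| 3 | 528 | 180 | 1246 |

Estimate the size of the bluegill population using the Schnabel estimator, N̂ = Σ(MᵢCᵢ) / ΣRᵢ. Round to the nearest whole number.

Σ MᵢCᵢ = 0·909 + 909·449 + 1246·528 = 0 + 408141 + 657888 = 1066029
Σ Rᵢ = 0 + 112 + 180 = 292
N̂ = 1066029 / 292 ≈ 3650.8 → 3651

N ≈ 3651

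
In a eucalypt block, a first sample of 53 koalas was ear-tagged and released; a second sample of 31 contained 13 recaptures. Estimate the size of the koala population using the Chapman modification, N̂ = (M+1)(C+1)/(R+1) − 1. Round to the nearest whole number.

N ≈ 122

N̂ = (53+1)(31+1)/(13+1) − 1 = 54·32/14 − 1
= 1728/14 − 1 ≈ 123.4 − 1 ≈ 122.4 → 122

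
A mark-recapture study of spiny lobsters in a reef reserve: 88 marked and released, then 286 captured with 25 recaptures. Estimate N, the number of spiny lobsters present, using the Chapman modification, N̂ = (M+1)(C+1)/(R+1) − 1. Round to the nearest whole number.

N ≈ 981

N̂ = (88+1)(286+1)/(25+1) − 1 = 89·287/26 − 1
= 25543/26 − 1 ≈ 982.4 − 1 ≈ 981.4 → 981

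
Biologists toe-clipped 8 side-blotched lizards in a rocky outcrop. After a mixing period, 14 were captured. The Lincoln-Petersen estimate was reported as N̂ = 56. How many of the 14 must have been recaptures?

R = 2

From N = M·C/R: R = M·C / N = 8·14 / 56 = 112 / 56 = 2.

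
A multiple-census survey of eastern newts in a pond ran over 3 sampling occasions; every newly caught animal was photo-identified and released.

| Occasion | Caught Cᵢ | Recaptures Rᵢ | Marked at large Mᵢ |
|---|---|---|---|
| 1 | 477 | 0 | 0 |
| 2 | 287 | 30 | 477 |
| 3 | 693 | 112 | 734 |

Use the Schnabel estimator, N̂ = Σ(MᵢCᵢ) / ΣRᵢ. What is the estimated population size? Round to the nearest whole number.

Σ MᵢCᵢ = 0·477 + 477·287 + 734·693 = 0 + 136899 + 508662 = 645561
Σ Rᵢ = 0 + 30 + 112 = 142
N̂ = 645561 / 142 ≈ 4546.2 → 4546

N ≈ 4546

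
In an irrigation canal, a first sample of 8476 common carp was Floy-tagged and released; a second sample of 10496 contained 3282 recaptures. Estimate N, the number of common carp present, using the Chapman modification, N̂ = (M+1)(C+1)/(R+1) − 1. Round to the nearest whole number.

N̂ = (8476+1)(10496+1)/(3282+1) − 1 = 8477·10497/3283 − 1
= 88983069/3283 − 1 ≈ 27104.2 − 1 ≈ 27103.2 → 27103

N ≈ 27,103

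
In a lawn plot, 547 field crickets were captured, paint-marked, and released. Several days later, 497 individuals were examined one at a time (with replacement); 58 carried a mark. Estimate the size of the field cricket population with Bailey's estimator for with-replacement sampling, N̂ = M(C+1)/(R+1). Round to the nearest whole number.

N ≈ 4617

N̂ = 547·(497+1)/(58+1) = 547·498/59 = 272406/59 ≈ 4617.1 → 4617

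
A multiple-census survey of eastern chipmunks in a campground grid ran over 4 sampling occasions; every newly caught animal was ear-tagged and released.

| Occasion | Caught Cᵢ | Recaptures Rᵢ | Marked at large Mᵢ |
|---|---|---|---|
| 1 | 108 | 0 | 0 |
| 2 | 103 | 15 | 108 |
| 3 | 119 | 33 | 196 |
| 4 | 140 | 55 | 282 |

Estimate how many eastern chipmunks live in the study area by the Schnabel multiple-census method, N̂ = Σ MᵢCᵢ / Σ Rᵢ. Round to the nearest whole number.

N ≈ 718

Σ MᵢCᵢ = 0·108 + 108·103 + 196·119 + 282·140 = 0 + 11124 + 23324 + 39480 = 73928
Σ Rᵢ = 0 + 15 + 33 + 55 = 103
N̂ = 73928 / 103 ≈ 717.7 → 718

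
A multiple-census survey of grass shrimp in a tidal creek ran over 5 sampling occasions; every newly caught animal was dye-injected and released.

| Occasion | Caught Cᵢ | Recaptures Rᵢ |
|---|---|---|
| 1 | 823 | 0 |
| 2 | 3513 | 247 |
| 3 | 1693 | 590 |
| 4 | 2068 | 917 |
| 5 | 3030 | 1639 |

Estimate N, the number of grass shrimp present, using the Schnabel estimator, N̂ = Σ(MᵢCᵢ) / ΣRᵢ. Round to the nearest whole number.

N ≈ 11,721

Marked at large before each occasion: Mᵢ = Σⱼ<ᵢ (Cⱼ − Rⱼ) → M1=0, M2=823, M3=4089, M4=5192, M5=6343
Σ MᵢCᵢ = 0·823 + 823·3513 + 4089·1693 + 5192·2068 + 6343·3030 = 0 + 2891199 + 6922677 + 10737056 + 19219290 = 39770222
Σ Rᵢ = 0 + 247 + 590 + 917 + 1639 = 3393
N̂ = 39770222 / 3393 ≈ 11721.3 → 11721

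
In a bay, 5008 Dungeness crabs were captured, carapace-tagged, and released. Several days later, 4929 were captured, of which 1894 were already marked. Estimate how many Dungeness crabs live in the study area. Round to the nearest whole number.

N ≈ 13,033

If marked individuals mix randomly, R/C ≈ M/N, giving N ≈ M·C/R.
N = (5008 × 4929) / 1894 = 24684432 / 1894 ≈ 13033.0 → 13033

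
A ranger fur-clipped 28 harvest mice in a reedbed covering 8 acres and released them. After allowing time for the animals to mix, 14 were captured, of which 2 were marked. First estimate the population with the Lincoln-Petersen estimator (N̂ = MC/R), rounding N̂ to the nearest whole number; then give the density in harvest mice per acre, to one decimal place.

density ≈ 24.5 harvest mice per acre

N̂ = 28·14/2 = 392/2 = 196
Density = N̂ / area = 196 / 8 ≈ 24.50 → 24.5 per acre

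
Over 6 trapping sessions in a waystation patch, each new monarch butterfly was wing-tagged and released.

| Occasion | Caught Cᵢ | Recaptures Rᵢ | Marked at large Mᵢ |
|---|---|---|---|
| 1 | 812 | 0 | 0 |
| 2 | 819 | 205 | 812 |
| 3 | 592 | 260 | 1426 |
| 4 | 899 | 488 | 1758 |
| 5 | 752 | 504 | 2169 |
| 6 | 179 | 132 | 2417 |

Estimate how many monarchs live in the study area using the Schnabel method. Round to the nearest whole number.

N ≈ 3243

Σ MᵢCᵢ = 0·812 + 812·819 + 1426·592 + 1758·899 + 2169·752 + 2417·179 = 0 + 665028 + 844192 + 1580442 + 1631088 + 432643 = 5153393
Σ Rᵢ = 0 + 205 + 260 + 488 + 504 + 132 = 1589
N̂ = 5153393 / 1589 ≈ 3243.2 → 3243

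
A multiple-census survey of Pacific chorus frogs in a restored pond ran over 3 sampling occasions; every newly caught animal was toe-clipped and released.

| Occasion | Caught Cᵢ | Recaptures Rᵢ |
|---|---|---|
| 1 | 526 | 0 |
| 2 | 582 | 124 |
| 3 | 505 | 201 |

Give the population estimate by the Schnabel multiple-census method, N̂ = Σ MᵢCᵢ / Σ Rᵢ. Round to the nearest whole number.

Marked at large before each occasion: Mᵢ = Σⱼ<ᵢ (Cⱼ − Rⱼ) → M1=0, M2=526, M3=984
Σ MᵢCᵢ = 0·526 + 526·582 + 984·505 = 0 + 306132 + 496920 = 803052
Σ Rᵢ = 0 + 124 + 201 = 325
N̂ = 803052 / 325 ≈ 2470.9 → 2471

N ≈ 2471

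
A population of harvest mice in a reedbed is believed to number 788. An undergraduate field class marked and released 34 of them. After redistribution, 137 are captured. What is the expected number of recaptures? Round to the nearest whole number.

The marked fraction of the population is 34/788, so in a sample of 137 expect C·(M/N) marked.
E[R] = 34 × 137 / 788 = 4658 / 788 ≈ 5.9 → 6

expected recaptures ≈ 6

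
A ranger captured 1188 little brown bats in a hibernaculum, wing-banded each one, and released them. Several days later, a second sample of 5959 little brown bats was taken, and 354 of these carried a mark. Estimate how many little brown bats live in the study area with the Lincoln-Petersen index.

The marked fraction in the recapture sample should equal the marked fraction in the population: 354/5959 = 1188/N.
N = (1188 × 5959) / 354 = 7079292 / 354 = 19998

N = 19,998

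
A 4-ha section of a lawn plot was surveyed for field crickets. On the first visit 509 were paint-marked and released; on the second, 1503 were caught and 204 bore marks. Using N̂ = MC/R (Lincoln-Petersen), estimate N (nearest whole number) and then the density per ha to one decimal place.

N̂ = 509·1503/204 = 765027/204 ≈ 3750.1 → 3750
Density = N̂ / area = 3750 / 4 ≈ 937.50 → 937.5 per ha

density ≈ 937.5 field crickets per ha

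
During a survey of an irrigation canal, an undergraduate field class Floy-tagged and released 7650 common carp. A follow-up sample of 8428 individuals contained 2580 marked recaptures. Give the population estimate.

N = (7650 × 8428) / 2580 = 64474200 / 2580 = 24990

N = 24,990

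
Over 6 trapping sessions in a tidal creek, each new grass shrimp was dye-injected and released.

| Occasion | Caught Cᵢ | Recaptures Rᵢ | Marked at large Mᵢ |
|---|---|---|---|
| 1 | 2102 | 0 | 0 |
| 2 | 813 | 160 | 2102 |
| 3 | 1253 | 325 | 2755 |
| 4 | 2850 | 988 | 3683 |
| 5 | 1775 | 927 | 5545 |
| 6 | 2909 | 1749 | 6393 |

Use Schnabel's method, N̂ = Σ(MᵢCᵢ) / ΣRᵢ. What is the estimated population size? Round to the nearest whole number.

N ≈ 10,628

Σ MᵢCᵢ = 0·2102 + 2102·813 + 2755·1253 + 3683·2850 + 5545·1775 + 6393·2909 = 0 + 1708926 + 3452015 + 10496550 + 9842375 + 18597237 = 44097103
Σ Rᵢ = 0 + 160 + 325 + 988 + 927 + 1749 = 4149
N̂ = 44097103 / 4149 ≈ 10628.4 → 10628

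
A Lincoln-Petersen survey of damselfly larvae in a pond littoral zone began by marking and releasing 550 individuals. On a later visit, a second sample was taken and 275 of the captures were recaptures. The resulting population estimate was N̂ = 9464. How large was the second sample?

C = 4732

From N = M·C/R: C = N·R / M = 9464·275 / 550 = 2602600 / 550 = 4732.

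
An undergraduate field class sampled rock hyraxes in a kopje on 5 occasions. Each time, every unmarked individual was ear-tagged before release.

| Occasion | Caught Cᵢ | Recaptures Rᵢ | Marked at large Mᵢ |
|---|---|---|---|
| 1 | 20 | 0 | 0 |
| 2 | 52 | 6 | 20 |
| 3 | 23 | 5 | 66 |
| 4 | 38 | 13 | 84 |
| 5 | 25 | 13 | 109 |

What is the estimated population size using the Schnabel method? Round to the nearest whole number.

Σ MᵢCᵢ = 0·20 + 20·52 + 66·23 + 84·38 + 109·25 = 0 + 1040 + 1518 + 3192 + 2725 = 8475
Σ Rᵢ = 0 + 6 + 5 + 13 + 13 = 37
N̂ = 8475 / 37 ≈ 229.1 → 229

N ≈ 229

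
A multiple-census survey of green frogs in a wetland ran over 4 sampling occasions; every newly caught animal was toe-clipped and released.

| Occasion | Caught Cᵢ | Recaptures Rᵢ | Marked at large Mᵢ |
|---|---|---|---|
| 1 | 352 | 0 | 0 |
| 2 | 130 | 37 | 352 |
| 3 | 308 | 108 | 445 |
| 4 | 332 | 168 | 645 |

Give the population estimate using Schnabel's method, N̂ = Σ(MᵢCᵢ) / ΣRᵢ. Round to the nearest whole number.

Σ MᵢCᵢ = 0·352 + 352·130 + 445·308 + 645·332 = 0 + 45760 + 137060 + 214140 = 396960
Σ Rᵢ = 0 + 37 + 108 + 168 = 313
N̂ = 396960 / 313 ≈ 1268.2 → 1268

N ≈ 1268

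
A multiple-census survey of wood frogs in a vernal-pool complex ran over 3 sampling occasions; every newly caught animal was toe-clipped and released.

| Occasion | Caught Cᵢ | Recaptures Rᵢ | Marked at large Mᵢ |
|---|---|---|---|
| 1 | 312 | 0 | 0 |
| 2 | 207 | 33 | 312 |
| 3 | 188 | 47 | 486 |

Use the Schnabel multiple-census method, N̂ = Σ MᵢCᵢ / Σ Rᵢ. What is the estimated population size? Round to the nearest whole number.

Σ MᵢCᵢ = 0·312 + 312·207 + 486·188 = 0 + 64584 + 91368 = 155952
Σ Rᵢ = 0 + 33 + 47 = 80
N̂ = 155952 / 80 ≈ 1949.4 → 1949

N ≈ 1949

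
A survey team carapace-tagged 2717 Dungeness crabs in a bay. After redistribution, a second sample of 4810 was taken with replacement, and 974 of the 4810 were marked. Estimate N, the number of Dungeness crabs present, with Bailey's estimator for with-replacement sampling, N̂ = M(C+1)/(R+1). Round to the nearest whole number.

N ≈ 13,407

N̂ = 2717·(4810+1)/(974+1) = 2717·4811/975 = 13071487/975 ≈ 13406.7 → 13407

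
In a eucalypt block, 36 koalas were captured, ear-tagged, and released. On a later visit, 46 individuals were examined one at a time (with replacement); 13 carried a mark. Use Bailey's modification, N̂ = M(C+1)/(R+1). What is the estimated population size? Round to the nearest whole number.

N ≈ 121

N̂ = 36·(46+1)/(13+1) = 36·47/14 = 1692/14 ≈ 120.9 → 121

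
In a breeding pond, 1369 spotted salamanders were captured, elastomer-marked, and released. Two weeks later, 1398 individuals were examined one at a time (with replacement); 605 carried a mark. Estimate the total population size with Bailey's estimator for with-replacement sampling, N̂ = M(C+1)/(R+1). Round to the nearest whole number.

N̂ = 1369·(1398+1)/(605+1) = 1369·1399/606 = 1915231/606 ≈ 3160.4 → 3160

N ≈ 3160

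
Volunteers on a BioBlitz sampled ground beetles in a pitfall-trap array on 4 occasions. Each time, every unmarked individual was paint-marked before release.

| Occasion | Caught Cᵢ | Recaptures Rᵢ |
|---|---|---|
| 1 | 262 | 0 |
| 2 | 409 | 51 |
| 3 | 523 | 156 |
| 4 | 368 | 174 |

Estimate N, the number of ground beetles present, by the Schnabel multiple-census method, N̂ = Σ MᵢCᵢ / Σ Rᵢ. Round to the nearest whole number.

Marked at large before each occasion: Mᵢ = Σⱼ<ᵢ (Cⱼ − Rⱼ) → M1=0, M2=262, M3=620, M4=987
Σ MᵢCᵢ = 0·262 + 262·409 + 620·523 + 987·368 = 0 + 107158 + 324260 + 363216 = 794634
Σ Rᵢ = 0 + 51 + 156 + 174 = 381
N̂ = 794634 / 381 ≈ 2085.7 → 2086

N ≈ 2086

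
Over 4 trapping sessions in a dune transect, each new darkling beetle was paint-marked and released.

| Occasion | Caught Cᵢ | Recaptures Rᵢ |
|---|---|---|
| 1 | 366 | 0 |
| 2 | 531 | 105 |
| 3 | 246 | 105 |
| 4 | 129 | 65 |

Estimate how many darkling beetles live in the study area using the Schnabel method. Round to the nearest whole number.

Marked at large before each occasion: Mᵢ = Σⱼ<ᵢ (Cⱼ − Rⱼ) → M1=0, M2=366, M3=792, M4=933
Σ MᵢCᵢ = 0·366 + 366·531 + 792·246 + 933·129 = 0 + 194346 + 194832 + 120357 = 509535
Σ Rᵢ = 0 + 105 + 105 + 65 = 275
N̂ = 509535 / 275 ≈ 1852.9 → 1853

N ≈ 1853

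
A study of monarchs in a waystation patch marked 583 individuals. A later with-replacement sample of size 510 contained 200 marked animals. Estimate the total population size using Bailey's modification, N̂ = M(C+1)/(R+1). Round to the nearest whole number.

N̂ = 583·(510+1)/(200+1) = 583·511/201 = 297913/201 ≈ 1482.2 → 1482

N ≈ 1482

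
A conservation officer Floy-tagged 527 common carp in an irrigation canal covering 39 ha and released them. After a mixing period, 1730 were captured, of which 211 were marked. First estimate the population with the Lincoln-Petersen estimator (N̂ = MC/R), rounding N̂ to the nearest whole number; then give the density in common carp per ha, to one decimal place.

N̂ = 527·1730/211 = 911710/211 ≈ 4320.9 → 4321
Density = N̂ / area = 4321 / 39 ≈ 110.79 → 110.8 per ha

density ≈ 110.8 common carp per ha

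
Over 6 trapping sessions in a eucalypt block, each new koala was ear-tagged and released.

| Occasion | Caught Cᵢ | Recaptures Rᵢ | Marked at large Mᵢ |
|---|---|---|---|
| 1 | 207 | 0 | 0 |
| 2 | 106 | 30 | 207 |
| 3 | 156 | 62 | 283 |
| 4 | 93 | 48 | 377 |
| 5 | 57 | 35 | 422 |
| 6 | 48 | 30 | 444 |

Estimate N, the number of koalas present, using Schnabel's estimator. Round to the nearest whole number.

N ≈ 715

Σ MᵢCᵢ = 0·207 + 207·106 + 283·156 + 377·93 + 422·57 + 444·48 = 0 + 21942 + 44148 + 35061 + 24054 + 21312 = 146517
Σ Rᵢ = 0 + 30 + 62 + 48 + 35 + 30 = 205
N̂ = 146517 / 205 ≈ 714.7 → 715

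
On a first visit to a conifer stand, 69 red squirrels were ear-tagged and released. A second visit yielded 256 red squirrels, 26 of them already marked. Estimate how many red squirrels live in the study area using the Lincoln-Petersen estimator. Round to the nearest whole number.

N ≈ 679

If marked individuals mix randomly, R/C ≈ M/N, giving N ≈ M·C/R.
N = (69 × 256) / 26 = 17664 / 26 ≈ 679.4 → 679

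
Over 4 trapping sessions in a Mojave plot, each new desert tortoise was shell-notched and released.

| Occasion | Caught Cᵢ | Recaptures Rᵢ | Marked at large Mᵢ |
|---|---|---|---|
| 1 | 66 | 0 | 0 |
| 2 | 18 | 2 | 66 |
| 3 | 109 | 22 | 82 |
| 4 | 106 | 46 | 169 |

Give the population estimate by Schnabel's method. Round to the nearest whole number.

Σ MᵢCᵢ = 0·66 + 66·18 + 82·109 + 169·106 = 0 + 1188 + 8938 + 17914 = 28040
Σ Rᵢ = 0 + 2 + 22 + 46 = 70
N̂ = 28040 / 70 ≈ 400.6 → 401

N ≈ 401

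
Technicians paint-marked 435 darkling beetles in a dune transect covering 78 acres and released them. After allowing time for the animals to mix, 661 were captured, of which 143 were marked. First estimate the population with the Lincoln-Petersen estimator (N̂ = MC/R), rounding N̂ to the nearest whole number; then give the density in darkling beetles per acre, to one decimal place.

density ≈ 25.8 darkling beetles per acre

N̂ = 435·661/143 = 287535/143 ≈ 2010.7 → 2011
Density = N̂ / area = 2011 / 78 ≈ 25.78 → 25.8 per acre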